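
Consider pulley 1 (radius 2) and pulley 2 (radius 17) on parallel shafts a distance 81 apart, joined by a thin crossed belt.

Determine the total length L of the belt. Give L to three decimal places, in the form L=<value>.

crossed belt: β = asin((r1+r2)/C) = asin(19/81) = 13.5662°
wrap1 = wrap2 = π + 2β = 207.1323°
tangent length = C·cosβ = 78.7401
L = (r1+r2)·wrap + 2·C·cosβ = 19·3.6151 + 2·78.7401 = 226.1678

L=226.168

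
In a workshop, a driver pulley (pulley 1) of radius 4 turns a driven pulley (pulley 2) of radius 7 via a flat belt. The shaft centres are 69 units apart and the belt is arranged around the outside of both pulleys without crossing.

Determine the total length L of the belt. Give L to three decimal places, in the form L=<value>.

open belt: β = asin((r2−r1)/C) = asin(3/69) = 2.4919°
wrap1 = π − 2β = 175.0162°
wrap2 = π + 2β = 184.9838°
tangent length = C·cosβ = 68.9348
L = r1·wrap1 + r2·wrap2 + 2·C·cosβ = 4·3.0546 + 7·3.2286 + 2·68.9348 = 172.6880

L=172.688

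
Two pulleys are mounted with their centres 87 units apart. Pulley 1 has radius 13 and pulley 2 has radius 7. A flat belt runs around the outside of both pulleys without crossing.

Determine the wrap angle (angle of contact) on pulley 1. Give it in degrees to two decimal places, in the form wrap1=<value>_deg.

wrap1=187.91_deg

open belt: β = asin((r2−r1)/C) = asin(-6/87) = -3.9546°
wrap1 = π − 2β = 187.9091°
wrap2 = π + 2β = 172.0909°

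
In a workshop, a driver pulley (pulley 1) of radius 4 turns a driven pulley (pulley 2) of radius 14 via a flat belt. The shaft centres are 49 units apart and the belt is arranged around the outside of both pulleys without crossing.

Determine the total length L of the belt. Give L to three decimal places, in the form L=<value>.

L=156.597

open belt: β = asin((r2−r1)/C) = asin(10/49) = 11.7757°
wrap1 = π − 2β = 156.4485°
wrap2 = π + 2β = 203.5515°
tangent length = C·cosβ = 47.9687
L = r1·wrap1 + r2·wrap2 + 2·C·cosβ = 4·2.7305 + 14·3.5526 + 2·47.9687 = 156.5967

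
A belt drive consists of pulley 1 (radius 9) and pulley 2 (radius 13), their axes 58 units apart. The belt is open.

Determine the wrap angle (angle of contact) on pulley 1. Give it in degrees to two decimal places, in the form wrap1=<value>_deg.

wrap1=172.09_deg

open belt: β = asin((r2−r1)/C) = asin(4/58) = 3.9546°
wrap1 = π − 2β = 172.0909°
wrap2 = π + 2β = 187.9091°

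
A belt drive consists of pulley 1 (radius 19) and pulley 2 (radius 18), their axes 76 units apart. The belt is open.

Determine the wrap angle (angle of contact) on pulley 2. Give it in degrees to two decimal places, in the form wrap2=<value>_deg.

open belt: β = asin((r2−r1)/C) = asin(-1/76) = -0.7539°
wrap1 = π − 2β = 181.5078°
wrap2 = π + 2β = 178.4922°

wrap2=178.49_deg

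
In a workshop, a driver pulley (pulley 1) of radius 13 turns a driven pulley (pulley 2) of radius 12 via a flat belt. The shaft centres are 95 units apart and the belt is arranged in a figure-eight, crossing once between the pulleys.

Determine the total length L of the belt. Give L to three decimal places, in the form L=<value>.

crossed belt: β = asin((r1+r2)/C) = asin(25/95) = 15.2575°
wrap1 = wrap2 = π + 2β = 210.5150°
tangent length = C·cosβ = 91.6515
L = (r1+r2)·wrap + 2·C·cosβ = 25·3.6742 + 2·91.6515 = 275.1575

L=275.158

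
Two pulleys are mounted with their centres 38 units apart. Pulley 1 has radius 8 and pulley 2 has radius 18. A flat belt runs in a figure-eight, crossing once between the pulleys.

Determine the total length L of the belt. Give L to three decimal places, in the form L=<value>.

L=176.290

crossed belt: β = asin((r1+r2)/C) = asin(26/38) = 43.1736°
wrap1 = wrap2 = π + 2β = 266.3471°
tangent length = C·cosβ = 27.7128
L = (r1+r2)·wrap + 2·C·cosβ = 26·4.6486 + 2·27.7128 = 176.2901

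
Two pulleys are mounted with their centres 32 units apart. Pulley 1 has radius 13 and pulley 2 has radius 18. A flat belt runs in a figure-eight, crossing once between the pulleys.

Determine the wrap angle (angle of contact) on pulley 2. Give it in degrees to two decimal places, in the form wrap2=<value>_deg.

wrap2=331.28_deg

crossed belt: β = asin((r1+r2)/C) = asin(31/32) = 75.6385°
wrap1 = wrap2 = π + 2β = 331.2770°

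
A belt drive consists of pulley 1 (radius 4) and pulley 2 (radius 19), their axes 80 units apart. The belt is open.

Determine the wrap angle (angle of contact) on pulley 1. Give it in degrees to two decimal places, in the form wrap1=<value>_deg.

wrap1=158.39_deg

open belt: β = asin((r2−r1)/C) = asin(15/80) = 10.8069°
wrap1 = π − 2β = 158.3862°
wrap2 = π + 2β = 201.6138°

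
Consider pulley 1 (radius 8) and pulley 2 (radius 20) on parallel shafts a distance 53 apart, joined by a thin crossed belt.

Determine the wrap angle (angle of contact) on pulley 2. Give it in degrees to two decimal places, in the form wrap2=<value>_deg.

wrap2=243.78_deg

crossed belt: β = asin((r1+r2)/C) = asin(28/53) = 31.8908°
wrap1 = wrap2 = π + 2β = 243.7816°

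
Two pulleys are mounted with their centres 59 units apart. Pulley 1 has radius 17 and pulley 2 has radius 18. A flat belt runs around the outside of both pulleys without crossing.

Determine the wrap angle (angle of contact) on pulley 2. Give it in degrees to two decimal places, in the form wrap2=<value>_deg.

open belt: β = asin((r2−r1)/C) = asin(1/59) = 0.9712°
wrap1 = π − 2β = 178.0577°
wrap2 = π + 2β = 181.9423°

wrap2=181.94_deg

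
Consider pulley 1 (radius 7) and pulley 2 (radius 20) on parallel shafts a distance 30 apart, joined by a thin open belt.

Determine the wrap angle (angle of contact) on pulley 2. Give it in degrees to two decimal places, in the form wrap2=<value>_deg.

open belt: β = asin((r2−r1)/C) = asin(13/30) = 25.6793°
wrap1 = π − 2β = 128.6414°
wrap2 = π + 2β = 231.3586°

wrap2=231.36_deg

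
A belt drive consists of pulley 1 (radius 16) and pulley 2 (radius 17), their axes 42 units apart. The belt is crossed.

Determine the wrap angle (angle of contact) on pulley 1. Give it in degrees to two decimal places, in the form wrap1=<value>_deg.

crossed belt: β = asin((r1+r2)/C) = asin(33/42) = 51.7868°
wrap1 = wrap2 = π + 2β = 283.5736°

wrap1=283.57_deg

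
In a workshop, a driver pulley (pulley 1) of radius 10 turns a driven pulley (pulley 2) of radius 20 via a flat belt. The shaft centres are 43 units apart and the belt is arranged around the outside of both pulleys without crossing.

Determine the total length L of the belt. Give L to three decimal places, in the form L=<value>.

open belt: β = asin((r2−r1)/C) = asin(10/43) = 13.4477°
wrap1 = π − 2β = 153.1045°
wrap2 = π + 2β = 206.8955°
tangent length = C·cosβ = 41.8210
L = r1·wrap1 + r2·wrap2 + 2·C·cosβ = 10·2.6722 + 20·3.6110 + 2·41.8210 = 182.5840

L=182.584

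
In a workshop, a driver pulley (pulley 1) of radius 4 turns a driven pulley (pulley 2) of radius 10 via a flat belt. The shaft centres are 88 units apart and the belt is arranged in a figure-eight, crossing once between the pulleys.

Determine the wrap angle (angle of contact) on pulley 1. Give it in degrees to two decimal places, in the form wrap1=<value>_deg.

wrap1=198.31_deg

crossed belt: β = asin((r1+r2)/C) = asin(14/88) = 9.1541°
wrap1 = wrap2 = π + 2β = 198.3083°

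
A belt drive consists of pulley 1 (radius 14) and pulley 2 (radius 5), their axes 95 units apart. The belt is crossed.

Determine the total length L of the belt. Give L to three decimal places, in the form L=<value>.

crossed belt: β = asin((r1+r2)/C) = asin(19/95) = 11.5370°
wrap1 = wrap2 = π + 2β = 203.0739°
tangent length = C·cosβ = 93.0806
L = (r1+r2)·wrap + 2·C·cosβ = 19·3.5443 + 2·93.0806 = 253.5031

L=253.503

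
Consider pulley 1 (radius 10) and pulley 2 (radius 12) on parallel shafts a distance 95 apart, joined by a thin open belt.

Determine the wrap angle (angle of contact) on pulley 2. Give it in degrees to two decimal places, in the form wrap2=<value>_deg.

wrap2=182.41_deg

open belt: β = asin((r2−r1)/C) = asin(2/95) = 1.2063°
wrap1 = π − 2β = 177.5874°
wrap2 = π + 2β = 182.4126°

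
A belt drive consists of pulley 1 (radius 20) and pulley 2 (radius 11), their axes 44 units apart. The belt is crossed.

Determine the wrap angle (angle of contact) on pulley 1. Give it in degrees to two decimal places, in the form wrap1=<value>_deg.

crossed belt: β = asin((r1+r2)/C) = asin(31/44) = 44.7928°
wrap1 = wrap2 = π + 2β = 269.5857°

wrap1=269.59_deg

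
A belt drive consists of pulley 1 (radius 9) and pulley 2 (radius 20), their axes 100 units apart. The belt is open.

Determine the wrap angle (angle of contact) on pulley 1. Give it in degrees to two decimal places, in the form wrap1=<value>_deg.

wrap1=167.37_deg

open belt: β = asin((r2−r1)/C) = asin(11/100) = 6.3153°
wrap1 = π − 2β = 167.3694°
wrap2 = π + 2β = 192.6306°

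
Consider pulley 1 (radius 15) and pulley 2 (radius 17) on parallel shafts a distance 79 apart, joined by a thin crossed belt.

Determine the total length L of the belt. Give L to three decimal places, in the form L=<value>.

crossed belt: β = asin((r1+r2)/C) = asin(32/79) = 23.8951°
wrap1 = wrap2 = π + 2β = 227.7902°
tangent length = C·cosβ = 72.2288
L = (r1+r2)·wrap + 2·C·cosβ = 32·3.9757 + 2·72.2288 = 271.6796

L=271.680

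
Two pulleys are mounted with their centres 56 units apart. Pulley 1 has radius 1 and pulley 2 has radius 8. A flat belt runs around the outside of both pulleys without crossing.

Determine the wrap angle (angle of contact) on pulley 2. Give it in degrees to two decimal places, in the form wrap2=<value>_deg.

open belt: β = asin((r2−r1)/C) = asin(7/56) = 7.1808°
wrap1 = π − 2β = 165.6385°
wrap2 = π + 2β = 194.3615°

wrap2=194.36_deg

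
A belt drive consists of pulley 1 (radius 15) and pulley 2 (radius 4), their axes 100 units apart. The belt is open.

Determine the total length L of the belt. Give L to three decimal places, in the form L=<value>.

open belt: β = asin((r2−r1)/C) = asin(-11/100) = -6.3153°
wrap1 = π − 2β = 192.6306°
wrap2 = π + 2β = 167.3694°
tangent length = C·cosβ = 99.3932
L = r1·wrap1 + r2·wrap2 + 2·C·cosβ = 15·3.3620 + 4·2.9211 + 2·99.3932 = 260.9015

L=260.901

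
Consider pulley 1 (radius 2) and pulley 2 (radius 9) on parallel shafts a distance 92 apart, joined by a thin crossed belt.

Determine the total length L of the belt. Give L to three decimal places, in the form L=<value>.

L=219.874

crossed belt: β = asin((r1+r2)/C) = asin(11/92) = 6.8670°
wrap1 = wrap2 = π + 2β = 193.7340°
tangent length = C·cosβ = 91.3400
L = (r1+r2)·wrap + 2·C·cosβ = 11·3.3813 + 2·91.3400 = 219.8743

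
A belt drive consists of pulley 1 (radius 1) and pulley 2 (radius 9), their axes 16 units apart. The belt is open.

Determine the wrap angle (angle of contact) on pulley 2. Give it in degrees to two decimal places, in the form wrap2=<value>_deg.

open belt: β = asin((r2−r1)/C) = asin(8/16) = 30.0000°
wrap1 = π − 2β = 120.0000°
wrap2 = π + 2β = 240.0000°

wrap2=240.00_deg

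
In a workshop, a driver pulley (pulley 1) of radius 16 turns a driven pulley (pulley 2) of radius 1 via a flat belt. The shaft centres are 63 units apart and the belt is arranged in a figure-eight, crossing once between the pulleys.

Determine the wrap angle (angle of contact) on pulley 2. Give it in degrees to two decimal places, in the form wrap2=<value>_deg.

wrap2=211.31_deg

crossed belt: β = asin((r1+r2)/C) = asin(17/63) = 15.6548°
wrap1 = wrap2 = π + 2β = 211.3096°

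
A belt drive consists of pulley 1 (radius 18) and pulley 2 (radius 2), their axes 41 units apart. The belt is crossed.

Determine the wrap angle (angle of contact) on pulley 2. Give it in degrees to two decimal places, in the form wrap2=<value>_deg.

wrap2=238.39_deg

crossed belt: β = asin((r1+r2)/C) = asin(20/41) = 29.1964°
wrap1 = wrap2 = π + 2β = 238.3928°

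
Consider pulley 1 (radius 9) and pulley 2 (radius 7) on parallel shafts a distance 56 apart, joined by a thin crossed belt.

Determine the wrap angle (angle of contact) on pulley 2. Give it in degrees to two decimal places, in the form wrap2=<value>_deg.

wrap2=213.20_deg

crossed belt: β = asin((r1+r2)/C) = asin(16/56) = 16.6015°
wrap1 = wrap2 = π + 2β = 213.2031°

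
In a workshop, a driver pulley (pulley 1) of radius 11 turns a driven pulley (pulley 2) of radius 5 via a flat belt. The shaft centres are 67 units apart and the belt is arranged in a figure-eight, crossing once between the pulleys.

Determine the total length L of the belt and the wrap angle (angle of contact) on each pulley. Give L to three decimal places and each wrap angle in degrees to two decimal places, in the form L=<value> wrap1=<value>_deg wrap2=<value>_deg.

crossed belt: β = asin((r1+r2)/C) = asin(16/67) = 13.8161°
wrap1 = wrap2 = π + 2β = 207.6322°
tangent length = C·cosβ = 65.0615
L = (r1+r2)·wrap + 2·C·cosβ = 16·3.6239 + 2·65.0615 = 188.1049

L=188.105 wrap1=207.63_deg wrap2=207.63_deg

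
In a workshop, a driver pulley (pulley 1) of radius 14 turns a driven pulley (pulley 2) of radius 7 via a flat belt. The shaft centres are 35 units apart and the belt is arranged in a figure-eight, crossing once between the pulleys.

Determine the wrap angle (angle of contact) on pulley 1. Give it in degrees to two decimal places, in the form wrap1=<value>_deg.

crossed belt: β = asin((r1+r2)/C) = asin(21/35) = 36.8699°
wrap1 = wrap2 = π + 2β = 253.7398°

wrap1=253.74_deg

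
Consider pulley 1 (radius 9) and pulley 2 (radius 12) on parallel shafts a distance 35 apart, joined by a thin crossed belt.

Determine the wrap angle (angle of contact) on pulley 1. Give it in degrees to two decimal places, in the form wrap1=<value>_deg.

crossed belt: β = asin((r1+r2)/C) = asin(21/35) = 36.8699°
wrap1 = wrap2 = π + 2β = 253.7398°

wrap1=253.74_deg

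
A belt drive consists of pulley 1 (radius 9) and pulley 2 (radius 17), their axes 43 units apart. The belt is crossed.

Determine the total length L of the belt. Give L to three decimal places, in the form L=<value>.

crossed belt: β = asin((r1+r2)/C) = asin(26/43) = 37.2037°
wrap1 = wrap2 = π + 2β = 254.4075°
tangent length = C·cosβ = 34.2491
L = (r1+r2)·wrap + 2·C·cosβ = 26·4.4402 + 2·34.2491 = 183.9446

L=183.945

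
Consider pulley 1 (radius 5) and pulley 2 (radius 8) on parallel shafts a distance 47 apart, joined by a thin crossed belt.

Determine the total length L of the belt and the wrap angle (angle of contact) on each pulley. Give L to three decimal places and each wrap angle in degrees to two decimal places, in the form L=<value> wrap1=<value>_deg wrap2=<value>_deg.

L=138.460 wrap1=212.11_deg wrap2=212.11_deg

crossed belt: β = asin((r1+r2)/C) = asin(13/47) = 16.0571°
wrap1 = wrap2 = π + 2β = 212.1143°
tangent length = C·cosβ = 45.1664
L = (r1+r2)·wrap + 2·C·cosβ = 13·3.7021 + 2·45.1664 = 138.4599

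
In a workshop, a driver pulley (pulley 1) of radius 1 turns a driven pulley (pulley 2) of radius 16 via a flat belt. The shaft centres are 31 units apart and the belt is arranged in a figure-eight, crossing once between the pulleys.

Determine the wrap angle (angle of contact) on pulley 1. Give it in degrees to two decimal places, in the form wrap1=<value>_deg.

crossed belt: β = asin((r1+r2)/C) = asin(17/31) = 33.2564°
wrap1 = wrap2 = π + 2β = 246.5129°

wrap1=246.51_deg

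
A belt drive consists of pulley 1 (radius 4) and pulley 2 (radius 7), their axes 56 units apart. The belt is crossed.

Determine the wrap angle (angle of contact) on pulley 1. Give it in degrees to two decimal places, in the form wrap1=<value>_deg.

wrap1=202.66_deg

crossed belt: β = asin((r1+r2)/C) = asin(11/56) = 11.3282°
wrap1 = wrap2 = π + 2β = 202.6564°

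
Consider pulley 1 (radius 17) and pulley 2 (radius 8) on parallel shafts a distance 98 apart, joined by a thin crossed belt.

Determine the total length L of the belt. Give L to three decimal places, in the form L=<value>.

crossed belt: β = asin((r1+r2)/C) = asin(25/98) = 14.7796°
wrap1 = wrap2 = π + 2β = 209.5593°
tangent length = C·cosβ = 94.7576
L = (r1+r2)·wrap + 2·C·cosβ = 25·3.6575 + 2·94.7576 = 280.9526

L=280.953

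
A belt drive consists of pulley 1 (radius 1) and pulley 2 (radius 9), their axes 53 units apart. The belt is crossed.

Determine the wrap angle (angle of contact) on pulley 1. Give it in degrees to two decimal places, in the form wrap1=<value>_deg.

crossed belt: β = asin((r1+r2)/C) = asin(10/53) = 10.8757°
wrap1 = wrap2 = π + 2β = 201.7514°

wrap1=201.75_deg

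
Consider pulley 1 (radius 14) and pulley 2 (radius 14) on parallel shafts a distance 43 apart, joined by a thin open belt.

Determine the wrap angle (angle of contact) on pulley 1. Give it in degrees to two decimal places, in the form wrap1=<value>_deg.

wrap1=180.00_deg

open belt: β = asin((r2−r1)/C) = asin(0/43) = 0.0000°
wrap1 = π − 2β = 180.0000°
wrap2 = π + 2β = 180.0000°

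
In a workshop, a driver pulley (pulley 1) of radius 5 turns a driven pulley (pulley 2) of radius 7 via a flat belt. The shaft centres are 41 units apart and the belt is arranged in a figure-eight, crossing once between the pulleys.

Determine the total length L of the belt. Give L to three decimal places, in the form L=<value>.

crossed belt: β = asin((r1+r2)/C) = asin(12/41) = 17.0186°
wrap1 = wrap2 = π + 2β = 214.0373°
tangent length = C·cosβ = 39.2046
L = (r1+r2)·wrap + 2·C·cosβ = 12·3.7357 + 2·39.2046 = 123.2370

L=123.237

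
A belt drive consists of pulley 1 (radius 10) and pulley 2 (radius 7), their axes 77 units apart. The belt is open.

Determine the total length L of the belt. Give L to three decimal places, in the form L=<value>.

L=207.524

open belt: β = asin((r2−r1)/C) = asin(-3/77) = -2.2329°
wrap1 = π − 2β = 184.4657°
wrap2 = π + 2β = 175.5343°
tangent length = C·cosβ = 76.9415
L = r1·wrap1 + r2·wrap2 + 2·C·cosβ = 10·3.2195 + 7·3.0637 + 2·76.9415 = 207.5240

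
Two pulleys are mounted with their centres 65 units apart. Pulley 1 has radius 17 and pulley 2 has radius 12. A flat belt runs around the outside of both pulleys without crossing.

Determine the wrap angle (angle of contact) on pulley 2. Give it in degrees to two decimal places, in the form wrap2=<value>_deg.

open belt: β = asin((r2−r1)/C) = asin(-5/65) = -4.4117°
wrap1 = π − 2β = 188.8235°
wrap2 = π + 2β = 171.1765°

wrap2=171.18_deg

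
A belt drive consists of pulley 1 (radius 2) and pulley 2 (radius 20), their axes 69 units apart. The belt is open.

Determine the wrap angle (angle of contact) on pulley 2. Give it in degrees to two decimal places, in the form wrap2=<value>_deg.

wrap2=210.24_deg

open belt: β = asin((r2−r1)/C) = asin(18/69) = 15.1217°
wrap1 = π − 2β = 149.7567°
wrap2 = π + 2β = 210.2433°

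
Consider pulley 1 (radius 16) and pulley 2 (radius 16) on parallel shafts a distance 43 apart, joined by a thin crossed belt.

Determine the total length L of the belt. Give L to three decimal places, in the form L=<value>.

L=211.693

crossed belt: β = asin((r1+r2)/C) = asin(32/43) = 48.0892°
wrap1 = wrap2 = π + 2β = 276.1785°
tangent length = C·cosβ = 28.7228
L = (r1+r2)·wrap + 2·C·cosβ = 32·4.8202 + 2·28.7228 = 211.6928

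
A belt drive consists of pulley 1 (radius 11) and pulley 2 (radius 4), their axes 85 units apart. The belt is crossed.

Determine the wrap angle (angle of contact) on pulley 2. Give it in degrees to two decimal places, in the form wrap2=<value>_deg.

wrap2=200.33_deg

crossed belt: β = asin((r1+r2)/C) = asin(15/85) = 10.1642°
wrap1 = wrap2 = π + 2β = 200.3285°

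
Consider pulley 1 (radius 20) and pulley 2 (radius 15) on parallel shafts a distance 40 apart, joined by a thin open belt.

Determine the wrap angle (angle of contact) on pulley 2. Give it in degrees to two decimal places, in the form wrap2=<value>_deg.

wrap2=165.64_deg

open belt: β = asin((r2−r1)/C) = asin(-5/40) = -7.1808°
wrap1 = π − 2β = 194.3615°
wrap2 = π + 2β = 165.6385°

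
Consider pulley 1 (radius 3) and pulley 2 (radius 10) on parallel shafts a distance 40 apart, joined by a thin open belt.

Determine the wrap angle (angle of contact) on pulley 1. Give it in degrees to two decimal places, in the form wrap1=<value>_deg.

wrap1=159.84_deg

open belt: β = asin((r2−r1)/C) = asin(7/40) = 10.0787°
wrap1 = π − 2β = 159.8427°
wrap2 = π + 2β = 200.1573°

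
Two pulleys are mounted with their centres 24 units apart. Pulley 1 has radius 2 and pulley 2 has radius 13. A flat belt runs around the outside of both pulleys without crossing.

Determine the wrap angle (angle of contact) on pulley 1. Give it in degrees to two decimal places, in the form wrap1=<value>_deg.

open belt: β = asin((r2−r1)/C) = asin(11/24) = 27.2796°
wrap1 = π − 2β = 125.4408°
wrap2 = π + 2β = 234.5592°

wrap1=125.44_deg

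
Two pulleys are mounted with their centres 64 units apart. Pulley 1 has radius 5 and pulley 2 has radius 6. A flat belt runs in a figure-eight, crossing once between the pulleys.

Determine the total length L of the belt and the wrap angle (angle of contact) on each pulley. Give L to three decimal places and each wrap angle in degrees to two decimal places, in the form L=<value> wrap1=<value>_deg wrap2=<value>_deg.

L=164.453 wrap1=199.79_deg wrap2=199.79_deg

crossed belt: β = asin((r1+r2)/C) = asin(11/64) = 9.8969°
wrap1 = wrap2 = π + 2β = 199.7937°
tangent length = C·cosβ = 63.0476
L = (r1+r2)·wrap + 2·C·cosβ = 11·3.4871 + 2·63.0476 = 164.4528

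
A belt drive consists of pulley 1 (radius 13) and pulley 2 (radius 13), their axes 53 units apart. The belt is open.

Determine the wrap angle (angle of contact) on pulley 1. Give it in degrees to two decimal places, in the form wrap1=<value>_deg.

wrap1=180.00_deg

open belt: β = asin((r2−r1)/C) = asin(0/53) = 0.0000°
wrap1 = π − 2β = 180.0000°
wrap2 = π + 2β = 180.0000°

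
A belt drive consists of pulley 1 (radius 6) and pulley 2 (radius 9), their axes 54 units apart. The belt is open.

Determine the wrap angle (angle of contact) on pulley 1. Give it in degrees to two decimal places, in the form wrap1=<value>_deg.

open belt: β = asin((r2−r1)/C) = asin(3/54) = 3.1847°
wrap1 = π − 2β = 173.6305°
wrap2 = π + 2β = 186.3695°

wrap1=173.63_deg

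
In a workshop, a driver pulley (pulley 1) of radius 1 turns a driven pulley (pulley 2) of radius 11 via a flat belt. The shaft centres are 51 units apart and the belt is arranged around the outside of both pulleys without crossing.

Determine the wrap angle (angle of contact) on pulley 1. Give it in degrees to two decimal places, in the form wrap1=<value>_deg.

wrap1=157.38_deg

open belt: β = asin((r2−r1)/C) = asin(10/51) = 11.3077°
wrap1 = π − 2β = 157.3845°
wrap2 = π + 2β = 202.6155°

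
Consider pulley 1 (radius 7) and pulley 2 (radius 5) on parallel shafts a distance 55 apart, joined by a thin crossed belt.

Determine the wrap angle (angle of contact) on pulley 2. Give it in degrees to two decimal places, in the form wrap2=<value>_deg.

wrap2=205.20_deg

crossed belt: β = asin((r1+r2)/C) = asin(12/55) = 12.6023°
wrap1 = wrap2 = π + 2β = 205.2045°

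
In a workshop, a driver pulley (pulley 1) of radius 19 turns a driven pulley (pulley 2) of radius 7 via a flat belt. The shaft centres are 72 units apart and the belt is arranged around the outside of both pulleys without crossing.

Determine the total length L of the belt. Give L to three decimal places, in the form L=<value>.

L=227.686

open belt: β = asin((r2−r1)/C) = asin(-12/72) = -9.5941°
wrap1 = π − 2β = 199.1881°
wrap2 = π + 2β = 160.8119°
tangent length = C·cosβ = 70.9930
L = r1·wrap1 + r2·wrap2 + 2·C·cosβ = 19·3.4765 + 7·2.8067 + 2·70.9930 = 227.6861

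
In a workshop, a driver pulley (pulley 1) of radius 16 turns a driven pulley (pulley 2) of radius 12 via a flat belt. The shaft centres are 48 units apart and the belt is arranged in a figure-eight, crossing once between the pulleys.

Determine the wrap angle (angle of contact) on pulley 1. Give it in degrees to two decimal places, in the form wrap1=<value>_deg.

crossed belt: β = asin((r1+r2)/C) = asin(28/48) = 35.6853°
wrap1 = wrap2 = π + 2β = 251.3707°

wrap1=251.37_deg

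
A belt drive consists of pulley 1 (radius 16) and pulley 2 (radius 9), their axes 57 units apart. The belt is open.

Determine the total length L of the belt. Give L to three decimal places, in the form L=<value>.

open belt: β = asin((r2−r1)/C) = asin(-7/57) = -7.0541°
wrap1 = π − 2β = 194.1083°
wrap2 = π + 2β = 165.8917°
tangent length = C·cosβ = 56.5685
L = r1·wrap1 + r2·wrap2 + 2·C·cosβ = 16·3.3878 + 9·2.8954 + 2·56.5685 = 193.4006

L=193.401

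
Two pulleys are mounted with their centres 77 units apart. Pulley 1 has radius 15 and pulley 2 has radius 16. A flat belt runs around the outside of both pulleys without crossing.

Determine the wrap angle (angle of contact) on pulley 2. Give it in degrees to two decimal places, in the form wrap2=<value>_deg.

wrap2=181.49_deg

open belt: β = asin((r2−r1)/C) = asin(1/77) = 0.7441°
wrap1 = π − 2β = 178.5118°
wrap2 = π + 2β = 181.4882°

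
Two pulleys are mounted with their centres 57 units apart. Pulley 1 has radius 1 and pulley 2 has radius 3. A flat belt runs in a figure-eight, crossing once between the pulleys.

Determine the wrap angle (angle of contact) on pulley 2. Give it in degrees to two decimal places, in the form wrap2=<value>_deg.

wrap2=188.05_deg

crossed belt: β = asin((r1+r2)/C) = asin(4/57) = 4.0241°
wrap1 = wrap2 = π + 2β = 188.0481°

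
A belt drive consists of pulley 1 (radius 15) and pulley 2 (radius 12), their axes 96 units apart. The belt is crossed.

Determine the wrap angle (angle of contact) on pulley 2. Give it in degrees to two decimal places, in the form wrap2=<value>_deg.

crossed belt: β = asin((r1+r2)/C) = asin(27/96) = 16.3348°
wrap1 = wrap2 = π + 2β = 212.6696°

wrap2=212.67_deg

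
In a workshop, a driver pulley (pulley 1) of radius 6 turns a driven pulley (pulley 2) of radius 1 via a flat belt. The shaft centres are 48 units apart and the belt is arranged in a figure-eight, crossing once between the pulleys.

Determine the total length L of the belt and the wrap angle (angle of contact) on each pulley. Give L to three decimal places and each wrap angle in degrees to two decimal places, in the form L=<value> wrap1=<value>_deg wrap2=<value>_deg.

L=119.014 wrap1=196.77_deg wrap2=196.77_deg

crossed belt: β = asin((r1+r2)/C) = asin(7/48) = 8.3855°
wrap1 = wrap2 = π + 2β = 196.7711°
tangent length = C·cosβ = 47.4868
L = (r1+r2)·wrap + 2·C·cosβ = 7·3.4343 + 2·47.4868 = 119.0138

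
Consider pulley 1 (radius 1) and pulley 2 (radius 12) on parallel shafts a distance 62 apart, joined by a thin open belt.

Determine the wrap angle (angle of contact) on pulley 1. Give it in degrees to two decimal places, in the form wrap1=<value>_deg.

wrap1=159.56_deg

open belt: β = asin((r2−r1)/C) = asin(11/62) = 10.2195°
wrap1 = π − 2β = 159.5610°
wrap2 = π + 2β = 200.4390°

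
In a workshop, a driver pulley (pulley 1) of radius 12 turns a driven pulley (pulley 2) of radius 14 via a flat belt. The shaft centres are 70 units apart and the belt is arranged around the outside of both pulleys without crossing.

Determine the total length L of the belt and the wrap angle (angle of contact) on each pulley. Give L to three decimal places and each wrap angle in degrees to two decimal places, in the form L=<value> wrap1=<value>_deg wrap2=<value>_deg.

open belt: β = asin((r2−r1)/C) = asin(2/70) = 1.6372°
wrap1 = π − 2β = 176.7255°
wrap2 = π + 2β = 183.2745°
tangent length = C·cosβ = 69.9714
L = r1·wrap1 + r2·wrap2 + 2·C·cosβ = 12·3.0844 + 14·3.1987 + 2·69.9714 = 221.7386

L=221.739 wrap1=176.73_deg wrap2=183.27_deg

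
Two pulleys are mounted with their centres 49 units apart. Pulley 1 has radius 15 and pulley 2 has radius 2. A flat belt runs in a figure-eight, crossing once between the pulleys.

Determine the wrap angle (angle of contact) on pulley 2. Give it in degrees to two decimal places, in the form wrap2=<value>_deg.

wrap2=220.60_deg

crossed belt: β = asin((r1+r2)/C) = asin(17/49) = 20.3002°
wrap1 = wrap2 = π + 2β = 220.6004°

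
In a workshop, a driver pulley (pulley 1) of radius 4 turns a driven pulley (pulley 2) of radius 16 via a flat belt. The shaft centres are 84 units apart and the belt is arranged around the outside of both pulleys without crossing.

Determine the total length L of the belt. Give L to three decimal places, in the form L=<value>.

open belt: β = asin((r2−r1)/C) = asin(12/84) = 8.2132°
wrap1 = π − 2β = 163.5736°
wrap2 = π + 2β = 196.4264°
tangent length = C·cosβ = 83.1384
L = r1·wrap1 + r2·wrap2 + 2·C·cosβ = 4·2.8549 + 16·3.4283 + 2·83.1384 = 232.5491

L=232.549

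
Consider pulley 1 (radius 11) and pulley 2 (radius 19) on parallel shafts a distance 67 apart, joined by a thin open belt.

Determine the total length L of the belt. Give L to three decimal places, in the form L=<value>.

L=229.204

open belt: β = asin((r2−r1)/C) = asin(8/67) = 6.8576°
wrap1 = π − 2β = 166.2847°
wrap2 = π + 2β = 193.7153°
tangent length = C·cosβ = 66.5207
L = r1·wrap1 + r2·wrap2 + 2·C·cosβ = 11·2.9022 + 19·3.3810 + 2·66.5207 = 229.2041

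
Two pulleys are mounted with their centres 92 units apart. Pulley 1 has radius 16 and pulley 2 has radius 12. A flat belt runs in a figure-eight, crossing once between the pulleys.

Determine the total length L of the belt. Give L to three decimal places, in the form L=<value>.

L=280.554

crossed belt: β = asin((r1+r2)/C) = asin(28/92) = 17.7189°
wrap1 = wrap2 = π + 2β = 215.4379°
tangent length = C·cosβ = 87.6356
L = (r1+r2)·wrap + 2·C·cosβ = 28·3.7601 + 2·87.6356 = 280.5540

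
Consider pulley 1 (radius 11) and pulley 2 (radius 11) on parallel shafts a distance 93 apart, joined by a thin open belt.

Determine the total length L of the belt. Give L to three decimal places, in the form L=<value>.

L=255.115

open belt: β = asin((r2−r1)/C) = asin(0/93) = 0.0000°
wrap1 = π − 2β = 180.0000°
wrap2 = π + 2β = 180.0000°
tangent length = C·cosβ = 93.0000
L = r1·wrap1 + r2·wrap2 + 2·C·cosβ = 11·3.1416 + 11·3.1416 + 2·93.0000 = 255.1150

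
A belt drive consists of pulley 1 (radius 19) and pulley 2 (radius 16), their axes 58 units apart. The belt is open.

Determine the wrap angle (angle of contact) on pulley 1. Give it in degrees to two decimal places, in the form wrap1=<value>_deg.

open belt: β = asin((r2−r1)/C) = asin(-3/58) = -2.9649°
wrap1 = π − 2β = 185.9298°
wrap2 = π + 2β = 174.0702°

wrap1=185.93_deg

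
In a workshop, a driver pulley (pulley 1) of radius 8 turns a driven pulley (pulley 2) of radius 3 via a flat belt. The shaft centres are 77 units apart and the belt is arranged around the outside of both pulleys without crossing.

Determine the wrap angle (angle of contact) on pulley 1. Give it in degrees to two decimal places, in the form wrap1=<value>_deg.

wrap1=187.45_deg

open belt: β = asin((r2−r1)/C) = asin(-5/77) = -3.7231°
wrap1 = π − 2β = 187.4462°
wrap2 = π + 2β = 172.5538°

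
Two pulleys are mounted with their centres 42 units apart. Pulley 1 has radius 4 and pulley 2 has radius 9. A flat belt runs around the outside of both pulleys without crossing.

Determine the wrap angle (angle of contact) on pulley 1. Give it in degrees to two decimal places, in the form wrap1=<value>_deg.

open belt: β = asin((r2−r1)/C) = asin(5/42) = 6.8371°
wrap1 = π − 2β = 166.3257°
wrap2 = π + 2β = 193.6743°

wrap1=166.33_deg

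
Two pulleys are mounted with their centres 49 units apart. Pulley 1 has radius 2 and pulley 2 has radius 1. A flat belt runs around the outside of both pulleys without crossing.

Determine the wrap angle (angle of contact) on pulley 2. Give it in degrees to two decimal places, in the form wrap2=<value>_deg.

open belt: β = asin((r2−r1)/C) = asin(-1/49) = -1.1694°
wrap1 = π − 2β = 182.3388°
wrap2 = π + 2β = 177.6612°

wrap2=177.66_deg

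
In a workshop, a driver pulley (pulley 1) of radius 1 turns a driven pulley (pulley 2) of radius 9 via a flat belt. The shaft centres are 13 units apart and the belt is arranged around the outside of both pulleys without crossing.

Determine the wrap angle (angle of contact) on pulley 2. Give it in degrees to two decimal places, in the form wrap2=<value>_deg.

wrap2=255.96_deg

open belt: β = asin((r2−r1)/C) = asin(8/13) = 37.9799°
wrap1 = π − 2β = 104.0403°
wrap2 = π + 2β = 255.9597°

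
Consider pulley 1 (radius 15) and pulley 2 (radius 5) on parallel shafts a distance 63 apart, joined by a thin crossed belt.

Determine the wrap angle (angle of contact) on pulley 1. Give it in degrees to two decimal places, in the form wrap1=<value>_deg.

crossed belt: β = asin((r1+r2)/C) = asin(20/63) = 18.5094°
wrap1 = wrap2 = π + 2β = 217.0188°

wrap1=217.02_deg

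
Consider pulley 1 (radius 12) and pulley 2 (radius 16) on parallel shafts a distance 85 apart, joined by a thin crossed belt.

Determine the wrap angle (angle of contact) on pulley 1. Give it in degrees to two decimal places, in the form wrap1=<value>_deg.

wrap1=218.47_deg

crossed belt: β = asin((r1+r2)/C) = asin(28/85) = 19.2331°
wrap1 = wrap2 = π + 2β = 218.4662°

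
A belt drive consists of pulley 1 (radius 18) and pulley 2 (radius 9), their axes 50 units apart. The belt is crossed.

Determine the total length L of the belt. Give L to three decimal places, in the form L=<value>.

crossed belt: β = asin((r1+r2)/C) = asin(27/50) = 32.6836°
wrap1 = wrap2 = π + 2β = 245.3673°
tangent length = C·cosβ = 42.0833
L = (r1+r2)·wrap + 2·C·cosβ = 27·4.2825 + 2·42.0833 = 199.7931

L=199.793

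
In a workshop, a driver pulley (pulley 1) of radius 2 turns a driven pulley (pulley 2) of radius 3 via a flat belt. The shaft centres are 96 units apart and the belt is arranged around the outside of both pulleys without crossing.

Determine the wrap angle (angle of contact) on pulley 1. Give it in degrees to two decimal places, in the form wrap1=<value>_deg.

open belt: β = asin((r2−r1)/C) = asin(1/96) = 0.5968°
wrap1 = π − 2β = 178.8063°
wrap2 = π + 2β = 181.1937°

wrap1=178.81_deg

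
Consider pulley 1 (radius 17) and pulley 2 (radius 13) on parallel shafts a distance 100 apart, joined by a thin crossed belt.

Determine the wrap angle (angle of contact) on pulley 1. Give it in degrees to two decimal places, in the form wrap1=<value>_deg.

crossed belt: β = asin((r1+r2)/C) = asin(30/100) = 17.4576°
wrap1 = wrap2 = π + 2β = 214.9152°

wrap1=214.92_deg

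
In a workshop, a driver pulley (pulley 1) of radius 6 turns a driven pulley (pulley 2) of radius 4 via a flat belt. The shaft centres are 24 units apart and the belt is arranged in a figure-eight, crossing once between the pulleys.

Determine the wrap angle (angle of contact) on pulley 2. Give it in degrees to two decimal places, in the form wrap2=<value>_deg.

wrap2=229.25_deg

crossed belt: β = asin((r1+r2)/C) = asin(10/24) = 24.6243°
wrap1 = wrap2 = π + 2β = 229.2486°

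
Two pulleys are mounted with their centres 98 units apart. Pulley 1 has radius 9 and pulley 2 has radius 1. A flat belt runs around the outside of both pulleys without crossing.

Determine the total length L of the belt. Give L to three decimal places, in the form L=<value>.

open belt: β = asin((r2−r1)/C) = asin(-8/98) = -4.6824°
wrap1 = π − 2β = 189.3648°
wrap2 = π + 2β = 170.6352°
tangent length = C·cosβ = 97.6729
L = r1·wrap1 + r2·wrap2 + 2·C·cosβ = 9·3.3050 + 1·2.9781 + 2·97.6729 = 228.0694

L=228.069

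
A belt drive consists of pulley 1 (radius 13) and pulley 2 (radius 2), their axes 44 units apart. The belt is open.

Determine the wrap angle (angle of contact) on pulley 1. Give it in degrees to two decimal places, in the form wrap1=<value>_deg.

open belt: β = asin((r2−r1)/C) = asin(-11/44) = -14.4775°
wrap1 = π − 2β = 208.9550°
wrap2 = π + 2β = 151.0450°

wrap1=208.96_deg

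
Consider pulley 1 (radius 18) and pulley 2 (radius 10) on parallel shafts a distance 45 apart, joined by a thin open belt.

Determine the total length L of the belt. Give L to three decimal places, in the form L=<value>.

L=179.391

open belt: β = asin((r2−r1)/C) = asin(-8/45) = -10.2403°
wrap1 = π − 2β = 200.4807°
wrap2 = π + 2β = 159.5193°
tangent length = C·cosβ = 44.2832
L = r1·wrap1 + r2·wrap2 + 2·C·cosβ = 18·3.4990 + 10·2.7841 + 2·44.2832 = 179.3906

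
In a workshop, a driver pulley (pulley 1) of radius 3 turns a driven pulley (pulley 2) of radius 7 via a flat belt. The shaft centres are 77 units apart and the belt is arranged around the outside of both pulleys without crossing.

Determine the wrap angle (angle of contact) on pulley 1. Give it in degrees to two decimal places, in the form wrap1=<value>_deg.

open belt: β = asin((r2−r1)/C) = asin(4/77) = 2.9777°
wrap1 = π − 2β = 174.0445°
wrap2 = π + 2β = 185.9555°

wrap1=174.04_deg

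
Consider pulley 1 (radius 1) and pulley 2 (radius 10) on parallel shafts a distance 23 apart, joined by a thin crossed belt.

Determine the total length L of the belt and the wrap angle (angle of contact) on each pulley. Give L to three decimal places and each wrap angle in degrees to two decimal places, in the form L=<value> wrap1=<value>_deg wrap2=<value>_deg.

L=85.926 wrap1=237.14_deg wrap2=237.14_deg

crossed belt: β = asin((r1+r2)/C) = asin(11/23) = 28.5719°
wrap1 = wrap2 = π + 2β = 237.1438°
tangent length = C·cosβ = 20.1990
L = (r1+r2)·wrap + 2·C·cosβ = 11·4.1389 + 2·20.1990 = 85.9264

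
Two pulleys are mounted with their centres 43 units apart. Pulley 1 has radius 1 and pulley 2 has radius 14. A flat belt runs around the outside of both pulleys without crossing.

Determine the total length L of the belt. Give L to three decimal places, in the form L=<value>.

L=137.085

open belt: β = asin((r2−r1)/C) = asin(13/43) = 17.5973°
wrap1 = π − 2β = 144.8053°
wrap2 = π + 2β = 215.1947°
tangent length = C·cosβ = 40.9878
L = r1·wrap1 + r2·wrap2 + 2·C·cosβ = 1·2.5273 + 14·3.7559 + 2·40.9878 = 137.0849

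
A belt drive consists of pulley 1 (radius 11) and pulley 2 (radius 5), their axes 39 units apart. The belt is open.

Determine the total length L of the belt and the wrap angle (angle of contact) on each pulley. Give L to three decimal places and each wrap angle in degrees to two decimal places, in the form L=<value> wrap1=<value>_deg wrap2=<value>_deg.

open belt: β = asin((r2−r1)/C) = asin(-6/39) = -8.8499°
wrap1 = π − 2β = 197.6998°
wrap2 = π + 2β = 162.3002°
tangent length = C·cosβ = 38.5357
L = r1·wrap1 + r2·wrap2 + 2·C·cosβ = 11·3.4505 + 5·2.8327 + 2·38.5357 = 129.1904

L=129.190 wrap1=197.70_deg wrap2=162.30_deg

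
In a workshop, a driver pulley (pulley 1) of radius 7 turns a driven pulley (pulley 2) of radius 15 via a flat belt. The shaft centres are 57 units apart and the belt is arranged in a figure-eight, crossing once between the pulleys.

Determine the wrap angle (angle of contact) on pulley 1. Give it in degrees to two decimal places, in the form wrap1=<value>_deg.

crossed belt: β = asin((r1+r2)/C) = asin(22/57) = 22.7037°
wrap1 = wrap2 = π + 2β = 225.4073°

wrap1=225.41_deg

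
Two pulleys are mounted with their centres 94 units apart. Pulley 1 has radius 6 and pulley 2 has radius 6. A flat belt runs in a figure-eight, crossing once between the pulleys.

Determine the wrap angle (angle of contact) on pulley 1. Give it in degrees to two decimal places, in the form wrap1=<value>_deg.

crossed belt: β = asin((r1+r2)/C) = asin(12/94) = 7.3344°
wrap1 = wrap2 = π + 2β = 194.6687°

wrap1=194.67_deg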